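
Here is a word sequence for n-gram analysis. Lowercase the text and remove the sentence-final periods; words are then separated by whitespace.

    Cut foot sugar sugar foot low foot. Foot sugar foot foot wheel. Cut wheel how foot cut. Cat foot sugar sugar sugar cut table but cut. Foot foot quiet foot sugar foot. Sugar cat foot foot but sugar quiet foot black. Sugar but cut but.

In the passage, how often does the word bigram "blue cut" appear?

Scanning the 44 overlapping bigram windows for "blue cut":
  (none found)

0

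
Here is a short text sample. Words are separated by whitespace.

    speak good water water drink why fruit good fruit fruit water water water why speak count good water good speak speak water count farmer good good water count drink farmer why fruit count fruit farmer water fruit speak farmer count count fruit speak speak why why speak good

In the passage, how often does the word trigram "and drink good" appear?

0

Scanning the 46 overlapping trigram windows for "and drink good":
  (none found)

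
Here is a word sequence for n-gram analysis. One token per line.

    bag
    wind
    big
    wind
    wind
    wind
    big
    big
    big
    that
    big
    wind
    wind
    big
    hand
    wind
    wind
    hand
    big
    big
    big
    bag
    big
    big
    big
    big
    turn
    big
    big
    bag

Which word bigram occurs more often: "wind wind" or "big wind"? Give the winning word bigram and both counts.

"wind wind": 4 occurrences
"big wind": 2 occurrences

"wind wind" (4 vs 2)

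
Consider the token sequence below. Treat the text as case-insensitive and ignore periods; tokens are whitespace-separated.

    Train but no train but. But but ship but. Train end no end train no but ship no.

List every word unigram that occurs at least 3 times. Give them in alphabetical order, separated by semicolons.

Unigram counts meeting the condition (at least 3 times):
  but: 6
  no: 4
  train: 4

but; no; train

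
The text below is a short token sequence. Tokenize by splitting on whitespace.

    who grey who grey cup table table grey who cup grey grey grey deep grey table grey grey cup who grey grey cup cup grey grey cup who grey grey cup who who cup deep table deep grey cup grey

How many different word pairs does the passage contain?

18

40 tokens → 39 bigram windows in total.
Repeated bigrams (each contributes count−1 duplicates):
  grey cup: 6
  grey grey: 6
  who grey: 4
  cup grey: 3
  cup who: 3
  deep grey: 2
  grey who: 2
  table grey: 2
  … (1 more repeated)
21 duplicate windows → 39 − 21 = 18 distinct.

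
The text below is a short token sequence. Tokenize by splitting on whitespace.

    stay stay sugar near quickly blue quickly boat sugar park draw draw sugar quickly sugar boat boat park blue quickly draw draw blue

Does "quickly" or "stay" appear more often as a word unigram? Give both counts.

"quickly" (4 vs 2)

"quickly": 4 occurrences
"stay": 2 occurrences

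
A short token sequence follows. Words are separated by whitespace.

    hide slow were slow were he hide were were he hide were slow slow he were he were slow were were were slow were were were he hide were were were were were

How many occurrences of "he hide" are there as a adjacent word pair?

3

Scanning the 32 overlapping bigram windows for "he hide":
  position 6–7: he hide
  position 10–11: he hide
  position 27–28: he hide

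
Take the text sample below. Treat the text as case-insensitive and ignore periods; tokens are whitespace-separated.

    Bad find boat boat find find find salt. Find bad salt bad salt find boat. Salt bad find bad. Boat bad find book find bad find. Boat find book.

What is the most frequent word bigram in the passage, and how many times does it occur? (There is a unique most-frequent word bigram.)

"bad find", 4 times

Bigram frequencies (highest first):
  bad find: 4
  find boat: 3
  find bad: 3
  boat find: 2
  find find: 2
  salt find: 2
  … (9 more, each ≤ 2)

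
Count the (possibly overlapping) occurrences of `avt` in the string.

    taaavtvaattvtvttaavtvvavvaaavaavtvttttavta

Sliding a length-3 window over the 42 characters (40 positions):
  position 4–6: avt
  position 18–20: avt
  position 31–33: avt
  position 39–41: avt

4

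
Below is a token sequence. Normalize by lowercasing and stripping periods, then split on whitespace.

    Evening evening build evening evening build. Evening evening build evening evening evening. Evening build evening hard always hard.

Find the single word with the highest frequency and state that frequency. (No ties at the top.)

"evening", 11 times

Unigram frequencies (highest first):
  evening: 11
  build: 4
  hard: 2
  always: 1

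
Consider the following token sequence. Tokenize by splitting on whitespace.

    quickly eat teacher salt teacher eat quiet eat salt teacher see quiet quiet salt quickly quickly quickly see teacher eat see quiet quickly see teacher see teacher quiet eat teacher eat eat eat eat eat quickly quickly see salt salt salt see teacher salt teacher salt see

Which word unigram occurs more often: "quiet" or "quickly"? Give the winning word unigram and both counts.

"quiet": 5 occurrences
"quickly": 7 occurrences

"quickly" (7 vs 5)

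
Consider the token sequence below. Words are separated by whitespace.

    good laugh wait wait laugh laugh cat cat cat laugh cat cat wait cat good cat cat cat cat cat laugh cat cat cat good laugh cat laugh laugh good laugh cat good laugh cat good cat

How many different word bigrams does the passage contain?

37 tokens → 36 bigram windows in total.
Repeated bigrams (each contributes count−1 duplicates):
  cat cat: 9
  laugh cat: 6
  cat good: 4
  good laugh: 4
  cat laugh: 3
  good cat: 2
  laugh laugh: 2
23 duplicate windows → 36 − 23 = 13 distinct.

13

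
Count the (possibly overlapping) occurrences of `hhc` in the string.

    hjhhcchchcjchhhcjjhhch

Sliding a length-3 window over the 22 characters (20 positions):
  position 3–5: hhc
  position 14–16: hhc
  position 19–21: hhc

3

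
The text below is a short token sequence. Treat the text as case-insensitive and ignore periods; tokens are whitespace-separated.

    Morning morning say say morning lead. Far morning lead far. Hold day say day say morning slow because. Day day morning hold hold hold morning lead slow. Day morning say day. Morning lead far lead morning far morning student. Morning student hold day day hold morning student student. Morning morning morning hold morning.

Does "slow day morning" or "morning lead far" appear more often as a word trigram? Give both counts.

"morning lead far" (3 vs 1)

"slow day morning": 1 occurrence
"morning lead far": 3 occurrences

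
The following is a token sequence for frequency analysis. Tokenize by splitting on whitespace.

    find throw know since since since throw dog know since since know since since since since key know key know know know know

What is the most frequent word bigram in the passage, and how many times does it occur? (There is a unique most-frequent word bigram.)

"since since", 6 times

Bigram frequencies (highest first):
  since since: 6
  know since: 3
  know know: 3
  key know: 2
  find throw: 1
  throw know: 1
  … (6 more, each ≤ 1)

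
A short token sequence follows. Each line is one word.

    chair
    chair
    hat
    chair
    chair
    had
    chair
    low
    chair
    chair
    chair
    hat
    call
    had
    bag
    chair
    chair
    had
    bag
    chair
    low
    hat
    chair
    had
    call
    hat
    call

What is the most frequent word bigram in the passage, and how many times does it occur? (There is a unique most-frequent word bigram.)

Bigram frequencies (highest first):
  chair chair: 5
  chair had: 3
  chair hat: 2
  hat chair: 2
  chair low: 2
  hat call: 2
  … (8 more, each ≤ 2)

"chair chair", 5 times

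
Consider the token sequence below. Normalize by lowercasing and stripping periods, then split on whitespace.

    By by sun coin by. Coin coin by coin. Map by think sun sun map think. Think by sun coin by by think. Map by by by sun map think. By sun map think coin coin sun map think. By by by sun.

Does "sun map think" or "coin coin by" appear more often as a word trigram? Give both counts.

"sun map think" (4 vs 1)

"sun map think": 4 occurrences
"coin coin by": 1 occurrence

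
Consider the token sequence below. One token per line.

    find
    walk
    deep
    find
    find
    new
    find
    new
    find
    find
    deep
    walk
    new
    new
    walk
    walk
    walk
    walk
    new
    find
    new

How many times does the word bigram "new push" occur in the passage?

Scanning the 20 overlapping bigram windows for "new push":
  (none found)

0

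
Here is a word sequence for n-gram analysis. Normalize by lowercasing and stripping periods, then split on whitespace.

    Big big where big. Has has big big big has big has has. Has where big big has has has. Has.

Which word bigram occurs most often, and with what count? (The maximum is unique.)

Bigram frequencies (highest first):
  has has: 6
  big big: 4
  big has: 4
  where big: 2
  has big: 2
  big where: 1
  … (1 more, each ≤ 1)

"has has", 6 times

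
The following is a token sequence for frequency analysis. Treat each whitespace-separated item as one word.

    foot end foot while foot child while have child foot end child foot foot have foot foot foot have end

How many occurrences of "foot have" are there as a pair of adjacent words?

2

Scanning the 19 overlapping bigram windows for "foot have":
  position 14–15: foot have
  position 18–19: foot have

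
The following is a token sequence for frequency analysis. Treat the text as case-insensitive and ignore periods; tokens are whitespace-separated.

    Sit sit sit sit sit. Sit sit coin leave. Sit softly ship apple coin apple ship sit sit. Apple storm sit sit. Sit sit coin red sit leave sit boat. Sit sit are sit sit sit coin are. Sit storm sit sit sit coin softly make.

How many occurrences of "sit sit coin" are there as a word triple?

Scanning the 44 overlapping trigram windows for "sit sit coin":
  position 6–8: sit sit coin
  position 23–25: sit sit coin
  position 35–37: sit sit coin
  position 42–44: sit sit coin

4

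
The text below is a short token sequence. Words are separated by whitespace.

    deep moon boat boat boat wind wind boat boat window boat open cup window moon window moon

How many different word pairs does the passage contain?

13

17 tokens → 16 bigram windows in total.
Repeated bigrams (each contributes count−1 duplicates):
  boat boat: 3
  window moon: 2
3 duplicate windows → 16 − 3 = 13 distinct.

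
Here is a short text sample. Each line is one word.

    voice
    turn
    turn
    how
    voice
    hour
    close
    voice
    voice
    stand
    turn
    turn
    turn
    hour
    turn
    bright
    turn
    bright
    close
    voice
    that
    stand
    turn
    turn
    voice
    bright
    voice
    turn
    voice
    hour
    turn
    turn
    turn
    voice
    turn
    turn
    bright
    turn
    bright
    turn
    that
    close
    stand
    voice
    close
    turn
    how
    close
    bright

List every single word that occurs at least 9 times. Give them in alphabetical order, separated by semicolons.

Unigram counts meeting the condition (at least 9 times):
  turn: 18
  voice: 10

turn; voice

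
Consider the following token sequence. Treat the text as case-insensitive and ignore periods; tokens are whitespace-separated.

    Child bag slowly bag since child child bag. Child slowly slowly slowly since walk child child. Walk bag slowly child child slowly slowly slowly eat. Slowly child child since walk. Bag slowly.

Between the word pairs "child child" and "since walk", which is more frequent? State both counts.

"child child" (4 vs 2)

"child child": 4 occurrences
"since walk": 2 occurrences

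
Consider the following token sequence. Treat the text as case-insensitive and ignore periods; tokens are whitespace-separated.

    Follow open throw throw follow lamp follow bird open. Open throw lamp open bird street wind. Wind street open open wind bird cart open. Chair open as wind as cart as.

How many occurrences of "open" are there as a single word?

8

Scanning the 31 tokens for "open":
  position 2: open
  position 9: open
  position 10: open
  position 13: open
  position 19: open
  position 20: open
  position 24: open
  position 26: open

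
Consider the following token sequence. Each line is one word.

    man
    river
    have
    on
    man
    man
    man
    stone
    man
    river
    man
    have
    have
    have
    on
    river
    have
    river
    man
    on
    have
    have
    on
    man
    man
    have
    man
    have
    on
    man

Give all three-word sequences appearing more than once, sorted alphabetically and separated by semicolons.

Trigram counts meeting the condition (more than once):
  have have on: 2
  have on man: 3
  on man man: 2

have have on; have on man; on man man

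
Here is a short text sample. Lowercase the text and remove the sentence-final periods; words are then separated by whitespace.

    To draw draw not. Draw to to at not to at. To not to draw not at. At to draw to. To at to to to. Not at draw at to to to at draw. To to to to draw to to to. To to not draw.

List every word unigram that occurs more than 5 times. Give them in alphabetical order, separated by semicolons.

at; draw; not; to

Unigram counts meeting the condition (more than 5 times):
  at: 8
  draw: 9
  not: 6
  to: 24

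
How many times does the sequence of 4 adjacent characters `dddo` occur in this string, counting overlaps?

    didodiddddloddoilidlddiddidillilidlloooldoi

Sliding a length-4 window over the 43 characters (40 positions):
  (no match at any position)

0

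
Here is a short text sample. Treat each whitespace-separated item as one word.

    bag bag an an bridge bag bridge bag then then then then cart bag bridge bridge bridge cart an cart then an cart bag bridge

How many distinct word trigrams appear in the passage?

21

25 tokens → 23 trigram windows in total.
Repeated trigrams (each contributes count−1 duplicates):
  cart bag bridge: 2
  then then then: 2
2 duplicate windows → 23 − 2 = 21 distinct.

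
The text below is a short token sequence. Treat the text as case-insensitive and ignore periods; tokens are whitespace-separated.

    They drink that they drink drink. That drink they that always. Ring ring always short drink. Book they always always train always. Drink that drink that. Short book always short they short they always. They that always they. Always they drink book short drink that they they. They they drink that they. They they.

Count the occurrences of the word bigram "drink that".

Scanning the 53 overlapping bigram windows for "drink that":
  position 2–3: drink that
  position 6–7: drink that
  position 23–24: drink that
  position 25–26: drink that
  position 44–45: drink that
  position 50–51: drink that

6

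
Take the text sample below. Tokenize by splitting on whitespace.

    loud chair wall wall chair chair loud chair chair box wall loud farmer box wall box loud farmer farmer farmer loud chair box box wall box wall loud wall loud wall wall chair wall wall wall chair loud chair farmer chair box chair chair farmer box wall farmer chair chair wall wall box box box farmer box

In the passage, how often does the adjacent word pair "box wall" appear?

Scanning the 56 overlapping bigram windows for "box wall":
  position 10–11: box wall
  position 14–15: box wall
  position 24–25: box wall
  position 26–27: box wall
  position 46–47: box wall

5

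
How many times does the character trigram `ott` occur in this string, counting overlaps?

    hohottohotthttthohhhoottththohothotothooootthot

4

Sliding a length-3 window over the 47 characters (45 positions):
  position 4–6: ott
  position 9–11: ott
  position 22–24: ott
  position 42–44: ott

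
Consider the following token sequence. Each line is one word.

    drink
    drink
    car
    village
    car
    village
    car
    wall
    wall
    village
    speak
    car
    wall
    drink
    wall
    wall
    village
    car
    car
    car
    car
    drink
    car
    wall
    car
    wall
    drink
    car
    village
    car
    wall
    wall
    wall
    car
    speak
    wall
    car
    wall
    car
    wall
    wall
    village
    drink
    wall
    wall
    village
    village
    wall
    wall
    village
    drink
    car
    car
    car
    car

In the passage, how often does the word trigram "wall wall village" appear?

Scanning the 53 overlapping trigram windows for "wall wall village":
  position 8–10: wall wall village
  position 15–17: wall wall village
  position 40–42: wall wall village
  position 44–46: wall wall village
  position 48–50: wall wall village

5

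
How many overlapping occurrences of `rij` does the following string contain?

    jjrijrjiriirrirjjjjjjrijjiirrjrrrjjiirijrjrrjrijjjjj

Sliding a length-3 window over the 52 characters (50 positions):
  position 3–5: rij
  position 22–24: rij
  position 38–40: rij
  position 46–48: rij

4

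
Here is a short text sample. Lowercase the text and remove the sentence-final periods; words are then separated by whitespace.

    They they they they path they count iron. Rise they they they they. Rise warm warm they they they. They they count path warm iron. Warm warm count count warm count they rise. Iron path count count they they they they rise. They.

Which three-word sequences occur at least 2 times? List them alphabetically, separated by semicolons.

they they rise; they they they

Trigram counts meeting the condition (at least 2 times):
  they they rise: 2
  they they they: 9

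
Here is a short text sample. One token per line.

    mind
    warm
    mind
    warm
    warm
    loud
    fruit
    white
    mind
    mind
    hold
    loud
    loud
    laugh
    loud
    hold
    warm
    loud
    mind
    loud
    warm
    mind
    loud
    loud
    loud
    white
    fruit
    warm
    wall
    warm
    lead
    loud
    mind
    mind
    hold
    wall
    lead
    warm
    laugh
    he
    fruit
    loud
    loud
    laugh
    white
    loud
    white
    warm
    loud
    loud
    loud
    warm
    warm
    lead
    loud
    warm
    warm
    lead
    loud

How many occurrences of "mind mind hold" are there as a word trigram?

2

Scanning the 57 overlapping trigram windows for "mind mind hold":
  position 9–11: mind mind hold
  position 33–35: mind mind hold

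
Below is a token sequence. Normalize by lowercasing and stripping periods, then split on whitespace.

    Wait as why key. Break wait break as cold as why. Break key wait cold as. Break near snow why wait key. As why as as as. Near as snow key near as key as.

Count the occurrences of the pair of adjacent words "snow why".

1

Scanning the 34 overlapping bigram windows for "snow why":
  position 19–20: snow why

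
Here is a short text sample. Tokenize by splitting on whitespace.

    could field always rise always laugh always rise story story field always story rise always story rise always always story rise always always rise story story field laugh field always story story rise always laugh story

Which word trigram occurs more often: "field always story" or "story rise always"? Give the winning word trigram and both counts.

"story rise always" (4 vs 2)

"field always story": 2 occurrences
"story rise always": 4 occurrences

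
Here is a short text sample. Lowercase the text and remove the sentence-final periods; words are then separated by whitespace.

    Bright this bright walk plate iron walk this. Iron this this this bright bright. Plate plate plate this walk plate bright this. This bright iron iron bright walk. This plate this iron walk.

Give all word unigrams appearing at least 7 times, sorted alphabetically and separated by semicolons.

Unigram counts meeting the condition (at least 7 times):
  bright: 7
  this: 10

bright; this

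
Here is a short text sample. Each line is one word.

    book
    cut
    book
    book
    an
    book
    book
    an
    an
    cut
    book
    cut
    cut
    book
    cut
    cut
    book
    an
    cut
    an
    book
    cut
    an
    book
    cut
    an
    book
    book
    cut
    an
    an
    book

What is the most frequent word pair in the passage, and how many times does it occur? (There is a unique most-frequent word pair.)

Bigram frequencies (highest first):
  book cut: 6
  an book: 5
  cut book: 4
  cut an: 4
  book book: 3
  book an: 3
  … (3 more, each ≤ 2)

"book cut", 6 times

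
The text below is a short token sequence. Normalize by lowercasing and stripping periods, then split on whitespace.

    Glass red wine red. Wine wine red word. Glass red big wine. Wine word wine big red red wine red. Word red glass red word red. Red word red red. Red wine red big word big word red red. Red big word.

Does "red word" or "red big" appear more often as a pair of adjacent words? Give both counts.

"red word": 4 occurrences
"red big": 3 occurrences

"red word" (4 vs 3)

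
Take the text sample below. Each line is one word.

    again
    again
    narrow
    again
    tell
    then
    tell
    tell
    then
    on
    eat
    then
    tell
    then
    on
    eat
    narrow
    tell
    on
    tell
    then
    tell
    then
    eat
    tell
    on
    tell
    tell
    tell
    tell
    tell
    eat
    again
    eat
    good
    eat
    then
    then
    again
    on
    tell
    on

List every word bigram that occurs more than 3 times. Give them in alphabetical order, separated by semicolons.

tell tell; tell then

Bigram counts meeting the condition (more than 3 times):
  tell tell: 5
  tell then: 5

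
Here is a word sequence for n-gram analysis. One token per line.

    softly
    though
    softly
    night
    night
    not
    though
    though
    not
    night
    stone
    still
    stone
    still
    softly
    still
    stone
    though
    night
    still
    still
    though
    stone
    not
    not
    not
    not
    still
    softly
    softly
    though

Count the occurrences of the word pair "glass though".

0

Scanning the 30 overlapping bigram windows for "glass though":
  (none found)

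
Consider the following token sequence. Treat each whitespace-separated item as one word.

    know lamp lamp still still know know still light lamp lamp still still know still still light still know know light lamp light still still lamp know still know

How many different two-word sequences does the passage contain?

29 tokens → 28 bigram windows in total.
Repeated bigrams (each contributes count−1 duplicates):
  still know: 4
  still still: 4
  know still: 3
  know know: 2
  lamp lamp: 2
  lamp still: 2
  light lamp: 2
  light still: 2
  … (1 more repeated)
14 duplicate windows → 28 − 14 = 14 distinct.

14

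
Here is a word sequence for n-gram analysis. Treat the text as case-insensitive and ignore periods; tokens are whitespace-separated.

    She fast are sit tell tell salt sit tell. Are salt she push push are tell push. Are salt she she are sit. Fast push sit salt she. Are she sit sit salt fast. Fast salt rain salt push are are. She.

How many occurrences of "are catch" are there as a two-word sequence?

0

Scanning the 41 overlapping bigram windows for "are catch":
  (none found)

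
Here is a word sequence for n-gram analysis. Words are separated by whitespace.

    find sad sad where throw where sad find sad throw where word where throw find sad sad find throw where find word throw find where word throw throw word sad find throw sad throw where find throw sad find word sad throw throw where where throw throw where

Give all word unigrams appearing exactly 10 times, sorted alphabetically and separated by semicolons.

Unigram counts meeting the condition (exactly 10 times):
  sad: 10
  where: 10

sad; where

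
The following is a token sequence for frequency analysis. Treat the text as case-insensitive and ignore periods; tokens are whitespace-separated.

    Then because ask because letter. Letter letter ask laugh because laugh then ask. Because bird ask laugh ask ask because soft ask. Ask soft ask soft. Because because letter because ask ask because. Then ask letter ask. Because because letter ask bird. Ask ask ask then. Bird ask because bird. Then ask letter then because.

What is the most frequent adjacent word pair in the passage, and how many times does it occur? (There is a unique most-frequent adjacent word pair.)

Bigram frequencies (highest first):
  ask because: 6
  ask ask: 5
  because letter: 3
  letter ask: 3
  then ask: 3
  bird ask: 3
  … (22 more, each ≤ 2)

"ask because", 6 times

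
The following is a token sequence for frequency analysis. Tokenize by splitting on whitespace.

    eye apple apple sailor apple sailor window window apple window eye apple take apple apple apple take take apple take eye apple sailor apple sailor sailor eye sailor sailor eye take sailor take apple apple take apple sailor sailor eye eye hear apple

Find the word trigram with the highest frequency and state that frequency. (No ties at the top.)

"sailor sailor eye", 3 times

Trigram frequencies (highest first):
  sailor sailor eye: 3
  apple sailor apple: 2
  sailor apple sailor: 2
  apple take apple: 2
  take apple apple: 2
  apple apple take: 2
  … (27 more, each ≤ 2)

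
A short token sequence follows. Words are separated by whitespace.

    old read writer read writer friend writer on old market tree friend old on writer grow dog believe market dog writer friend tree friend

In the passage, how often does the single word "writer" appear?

Scanning the 24 tokens for "writer":
  position 3: writer
  position 5: writer
  position 7: writer
  position 15: writer
  position 21: writer

5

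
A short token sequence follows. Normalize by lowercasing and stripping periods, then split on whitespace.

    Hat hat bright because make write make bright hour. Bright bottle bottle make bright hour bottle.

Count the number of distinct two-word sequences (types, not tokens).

16 tokens → 15 bigram windows in total.
Repeated bigrams (each contributes count−1 duplicates):
  bright hour: 2
  make bright: 2
2 duplicate windows → 15 − 2 = 13 distinct.

13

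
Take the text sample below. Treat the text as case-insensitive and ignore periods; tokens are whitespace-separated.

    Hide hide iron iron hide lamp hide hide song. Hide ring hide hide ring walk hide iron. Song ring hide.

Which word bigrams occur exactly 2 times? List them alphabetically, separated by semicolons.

hide iron; hide ring; ring hide

Bigram counts meeting the condition (exactly 2 times):
  hide iron: 2
  hide ring: 2
  ring hide: 2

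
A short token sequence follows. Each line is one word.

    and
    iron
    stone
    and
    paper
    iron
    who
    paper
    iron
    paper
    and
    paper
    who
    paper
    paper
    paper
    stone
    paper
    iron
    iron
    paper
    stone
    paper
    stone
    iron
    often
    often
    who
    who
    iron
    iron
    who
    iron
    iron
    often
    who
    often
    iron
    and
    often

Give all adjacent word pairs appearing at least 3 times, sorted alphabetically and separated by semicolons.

iron iron; paper iron; paper stone

Bigram counts meeting the condition (at least 3 times):
  iron iron: 3
  paper iron: 3
  paper stone: 3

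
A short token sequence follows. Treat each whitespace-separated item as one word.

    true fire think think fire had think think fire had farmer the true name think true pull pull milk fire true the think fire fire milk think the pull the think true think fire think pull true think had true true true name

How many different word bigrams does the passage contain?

31

43 tokens → 42 bigram windows in total.
Repeated bigrams (each contributes count−1 duplicates):
  think fire: 4
  fire had: 2
  fire think: 2
  the think: 2
  think think: 2
  think true: 2
  true name: 2
  true think: 2
  … (1 more repeated)
11 duplicate windows → 42 − 11 = 31 distinct.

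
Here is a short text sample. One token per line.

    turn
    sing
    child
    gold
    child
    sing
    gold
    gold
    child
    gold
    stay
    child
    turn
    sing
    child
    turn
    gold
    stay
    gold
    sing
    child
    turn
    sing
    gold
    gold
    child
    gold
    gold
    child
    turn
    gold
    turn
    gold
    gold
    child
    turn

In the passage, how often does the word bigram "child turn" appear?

5

Scanning the 35 overlapping bigram windows for "child turn":
  position 12–13: child turn
  position 15–16: child turn
  position 21–22: child turn
  position 29–30: child turn
  position 35–36: child turn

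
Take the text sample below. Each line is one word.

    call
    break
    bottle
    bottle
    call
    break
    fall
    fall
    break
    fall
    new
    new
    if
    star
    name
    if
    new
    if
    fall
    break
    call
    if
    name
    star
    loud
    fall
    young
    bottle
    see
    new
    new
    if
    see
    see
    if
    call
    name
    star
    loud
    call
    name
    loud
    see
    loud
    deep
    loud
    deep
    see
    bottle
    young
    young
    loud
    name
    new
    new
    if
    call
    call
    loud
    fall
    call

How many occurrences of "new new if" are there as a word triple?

Scanning the 59 overlapping trigram windows for "new new if":
  position 11–13: new new if
  position 30–32: new new if
  position 54–56: new new if

3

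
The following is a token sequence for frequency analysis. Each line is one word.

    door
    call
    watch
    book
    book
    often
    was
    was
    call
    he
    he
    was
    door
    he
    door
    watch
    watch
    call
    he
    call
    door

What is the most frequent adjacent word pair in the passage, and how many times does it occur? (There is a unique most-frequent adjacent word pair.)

"call he", 2 times

Bigram frequencies (highest first):
  call he: 2
  door call: 1
  call watch: 1
  watch book: 1
  book book: 1
  book often: 1
  … (13 more, each ≤ 1)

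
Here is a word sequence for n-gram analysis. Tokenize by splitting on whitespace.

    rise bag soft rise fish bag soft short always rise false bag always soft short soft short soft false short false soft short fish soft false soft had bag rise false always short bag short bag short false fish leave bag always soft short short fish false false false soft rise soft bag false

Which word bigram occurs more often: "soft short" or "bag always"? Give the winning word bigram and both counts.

"soft short" (5 vs 2)

"soft short": 5 occurrences
"bag always": 2 occurrences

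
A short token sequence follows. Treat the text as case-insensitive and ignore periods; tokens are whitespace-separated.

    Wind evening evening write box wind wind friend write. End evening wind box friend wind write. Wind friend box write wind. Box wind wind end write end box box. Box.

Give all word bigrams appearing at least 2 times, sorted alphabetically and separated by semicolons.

box box; box wind; wind box; wind friend; wind wind; write end; write wind

Bigram counts meeting the condition (at least 2 times):
  box box: 2
  box wind: 2
  wind box: 2
  wind friend: 2
  wind wind: 2
  write end: 2
  write wind: 2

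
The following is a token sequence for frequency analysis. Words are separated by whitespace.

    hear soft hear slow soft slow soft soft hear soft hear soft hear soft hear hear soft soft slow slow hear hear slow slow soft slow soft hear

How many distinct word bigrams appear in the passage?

9

28 tokens → 27 bigram windows in total.
Repeated bigrams (each contributes count−1 duplicates):
  soft hear: 6
  hear soft: 5
  slow soft: 4
  soft slow: 3
  hear hear: 2
  hear slow: 2
  slow slow: 2
  soft soft: 2
18 duplicate windows → 27 − 18 = 9 distinct.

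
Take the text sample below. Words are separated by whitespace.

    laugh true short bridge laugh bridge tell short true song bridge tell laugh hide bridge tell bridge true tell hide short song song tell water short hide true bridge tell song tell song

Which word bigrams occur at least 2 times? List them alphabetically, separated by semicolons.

Bigram counts meeting the condition (at least 2 times):
  bridge tell: 4
  song tell: 2
  tell song: 2

bridge tell; song tell; tell song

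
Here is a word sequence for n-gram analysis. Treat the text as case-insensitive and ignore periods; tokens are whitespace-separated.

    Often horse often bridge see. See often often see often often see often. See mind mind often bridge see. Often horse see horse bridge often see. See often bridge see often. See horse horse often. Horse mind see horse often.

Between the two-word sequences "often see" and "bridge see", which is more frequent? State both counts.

"often see": 5 occurrences
"bridge see": 3 occurrences

"often see" (5 vs 3)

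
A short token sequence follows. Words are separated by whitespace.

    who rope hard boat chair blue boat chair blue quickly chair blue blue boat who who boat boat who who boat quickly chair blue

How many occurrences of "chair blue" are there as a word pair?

Scanning the 23 overlapping bigram windows for "chair blue":
  position 5–6: chair blue
  position 8–9: chair blue
  position 11–12: chair blue
  position 23–24: chair blue

4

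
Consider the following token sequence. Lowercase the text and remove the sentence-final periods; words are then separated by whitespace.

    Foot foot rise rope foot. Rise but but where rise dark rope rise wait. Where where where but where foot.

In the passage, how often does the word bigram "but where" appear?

2

Scanning the 19 overlapping bigram windows for "but where":
  position 8–9: but where
  position 18–19: but where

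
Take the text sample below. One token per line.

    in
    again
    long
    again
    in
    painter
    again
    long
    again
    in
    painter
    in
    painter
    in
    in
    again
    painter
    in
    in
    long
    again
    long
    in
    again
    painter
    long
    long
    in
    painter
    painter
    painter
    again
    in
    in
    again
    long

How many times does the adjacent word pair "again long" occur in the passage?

4

Scanning the 35 overlapping bigram windows for "again long":
  position 2–3: again long
  position 7–8: again long
  position 21–22: again long
  position 35–36: again long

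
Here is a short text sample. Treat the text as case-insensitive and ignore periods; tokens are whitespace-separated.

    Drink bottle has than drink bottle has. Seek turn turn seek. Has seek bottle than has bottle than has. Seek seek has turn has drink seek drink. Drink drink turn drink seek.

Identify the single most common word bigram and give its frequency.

"has seek", 3 times

Bigram frequencies (highest first):
  has seek: 3
  drink bottle: 2
  bottle has: 2
  seek has: 2
  bottle than: 2
  than has: 2
  … (16 more, each ≤ 2)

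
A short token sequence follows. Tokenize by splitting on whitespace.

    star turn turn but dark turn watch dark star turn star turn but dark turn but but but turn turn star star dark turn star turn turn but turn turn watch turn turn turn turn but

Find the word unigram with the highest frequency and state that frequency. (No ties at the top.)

Unigram frequencies (highest first):
  turn: 17
  but: 7
  star: 6
  dark: 4
  watch: 2

"turn", 17 times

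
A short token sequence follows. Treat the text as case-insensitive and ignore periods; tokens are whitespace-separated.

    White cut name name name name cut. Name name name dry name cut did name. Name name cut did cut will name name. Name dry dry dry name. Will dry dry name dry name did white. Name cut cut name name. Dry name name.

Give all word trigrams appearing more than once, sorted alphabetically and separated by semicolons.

cut name name; dry dry name; name cut did; name dry name; name name cut; name name dry; name name name

Trigram counts meeting the condition (more than once):
  cut name name: 3
  dry dry name: 2
  name cut did: 2
  name dry name: 3
  name name cut: 2
  name name dry: 3
  name name name: 5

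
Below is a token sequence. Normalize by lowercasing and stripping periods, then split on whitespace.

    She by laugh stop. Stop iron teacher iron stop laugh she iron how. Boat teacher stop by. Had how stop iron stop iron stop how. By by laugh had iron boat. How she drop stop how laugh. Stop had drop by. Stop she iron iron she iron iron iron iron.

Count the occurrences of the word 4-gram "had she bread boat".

Scanning the 47 overlapping 4-gram windows for "had she bread boat":
  (none found)

0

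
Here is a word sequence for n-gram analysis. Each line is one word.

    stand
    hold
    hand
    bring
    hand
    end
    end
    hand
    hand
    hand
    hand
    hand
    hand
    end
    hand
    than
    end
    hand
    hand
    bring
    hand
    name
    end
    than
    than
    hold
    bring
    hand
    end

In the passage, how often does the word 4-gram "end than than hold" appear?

Scanning the 26 overlapping 4-gram windows for "end than than hold":
  position 23–26: end than than hold

1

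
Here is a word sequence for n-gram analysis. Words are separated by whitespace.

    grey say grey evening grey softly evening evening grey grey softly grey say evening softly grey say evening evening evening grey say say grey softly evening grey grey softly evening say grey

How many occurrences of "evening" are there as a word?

Scanning the 32 tokens for "evening":
  position 4: evening
  position 7: evening
  position 8: evening
  position 14: evening
  position 18: evening
  position 19: evening
  position 20: evening
  position 26: evening
  position 30: evening

9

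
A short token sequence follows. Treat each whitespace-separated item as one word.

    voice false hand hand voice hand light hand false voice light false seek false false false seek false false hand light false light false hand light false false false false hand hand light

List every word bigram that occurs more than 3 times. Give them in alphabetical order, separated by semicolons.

false false; false hand; hand light; light false

Bigram counts meeting the condition (more than 3 times):
  false false: 6
  false hand: 4
  hand light: 4
  light false: 4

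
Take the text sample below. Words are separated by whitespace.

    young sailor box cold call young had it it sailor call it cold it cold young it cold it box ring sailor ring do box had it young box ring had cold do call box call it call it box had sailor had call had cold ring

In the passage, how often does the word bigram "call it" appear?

3

Scanning the 46 overlapping bigram windows for "call it":
  position 11–12: call it
  position 36–37: call it
  position 38–39: call it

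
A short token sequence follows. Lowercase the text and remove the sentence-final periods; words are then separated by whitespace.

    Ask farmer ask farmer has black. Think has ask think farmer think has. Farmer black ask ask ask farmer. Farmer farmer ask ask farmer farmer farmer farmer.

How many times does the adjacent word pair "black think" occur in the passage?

1

Scanning the 26 overlapping bigram windows for "black think":
  position 6–7: black think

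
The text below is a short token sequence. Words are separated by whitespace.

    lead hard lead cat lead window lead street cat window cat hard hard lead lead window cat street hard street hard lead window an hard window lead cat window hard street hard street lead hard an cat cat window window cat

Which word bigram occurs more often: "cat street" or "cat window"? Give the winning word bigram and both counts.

"cat street": 1 occurrence
"cat window": 3 occurrences

"cat window" (3 vs 1)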